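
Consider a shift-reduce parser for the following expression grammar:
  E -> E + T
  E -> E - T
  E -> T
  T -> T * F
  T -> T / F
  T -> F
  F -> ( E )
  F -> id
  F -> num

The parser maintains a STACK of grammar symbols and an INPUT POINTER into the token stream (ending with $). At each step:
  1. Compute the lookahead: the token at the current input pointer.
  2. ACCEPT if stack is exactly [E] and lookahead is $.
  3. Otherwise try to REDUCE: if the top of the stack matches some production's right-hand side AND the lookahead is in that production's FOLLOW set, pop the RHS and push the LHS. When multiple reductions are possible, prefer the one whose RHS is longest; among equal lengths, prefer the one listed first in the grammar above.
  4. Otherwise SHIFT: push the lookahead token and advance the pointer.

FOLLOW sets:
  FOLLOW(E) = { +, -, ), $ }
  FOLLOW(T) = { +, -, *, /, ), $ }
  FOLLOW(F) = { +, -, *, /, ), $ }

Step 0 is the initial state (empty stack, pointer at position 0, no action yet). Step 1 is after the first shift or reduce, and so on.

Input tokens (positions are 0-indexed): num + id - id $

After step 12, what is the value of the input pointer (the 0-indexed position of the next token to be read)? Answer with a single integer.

Answer: 5

Derivation:
Step 1: shift num. Stack=[num] ptr=1 lookahead=+ remaining=[+ id - id $]
Step 2: reduce F->num. Stack=[F] ptr=1 lookahead=+ remaining=[+ id - id $]
Step 3: reduce T->F. Stack=[T] ptr=1 lookahead=+ remaining=[+ id - id $]
Step 4: reduce E->T. Stack=[E] ptr=1 lookahead=+ remaining=[+ id - id $]
Step 5: shift +. Stack=[E +] ptr=2 lookahead=id remaining=[id - id $]
Step 6: shift id. Stack=[E + id] ptr=3 lookahead=- remaining=[- id $]
Step 7: reduce F->id. Stack=[E + F] ptr=3 lookahead=- remaining=[- id $]
Step 8: reduce T->F. Stack=[E + T] ptr=3 lookahead=- remaining=[- id $]
Step 9: reduce E->E + T. Stack=[E] ptr=3 lookahead=- remaining=[- id $]
Step 10: shift -. Stack=[E -] ptr=4 lookahead=id remaining=[id $]
Step 11: shift id. Stack=[E - id] ptr=5 lookahead=$ remaining=[$]
Step 12: reduce F->id. Stack=[E - F] ptr=5 lookahead=$ remaining=[$]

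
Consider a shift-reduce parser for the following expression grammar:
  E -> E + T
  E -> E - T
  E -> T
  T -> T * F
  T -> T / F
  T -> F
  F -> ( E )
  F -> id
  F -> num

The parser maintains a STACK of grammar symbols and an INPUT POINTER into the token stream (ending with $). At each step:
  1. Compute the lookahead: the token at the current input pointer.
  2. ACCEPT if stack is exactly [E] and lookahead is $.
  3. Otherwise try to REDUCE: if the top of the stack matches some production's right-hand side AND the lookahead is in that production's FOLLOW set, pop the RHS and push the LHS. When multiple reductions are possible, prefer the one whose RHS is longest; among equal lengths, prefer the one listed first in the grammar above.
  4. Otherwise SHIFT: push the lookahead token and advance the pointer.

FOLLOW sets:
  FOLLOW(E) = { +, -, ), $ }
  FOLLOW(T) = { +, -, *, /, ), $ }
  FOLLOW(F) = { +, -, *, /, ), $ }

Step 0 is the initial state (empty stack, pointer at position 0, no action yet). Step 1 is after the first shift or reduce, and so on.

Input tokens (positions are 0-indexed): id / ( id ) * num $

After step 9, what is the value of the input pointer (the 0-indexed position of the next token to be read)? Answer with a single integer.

Step 1: shift id. Stack=[id] ptr=1 lookahead=/ remaining=[/ ( id ) * num $]
Step 2: reduce F->id. Stack=[F] ptr=1 lookahead=/ remaining=[/ ( id ) * num $]
Step 3: reduce T->F. Stack=[T] ptr=1 lookahead=/ remaining=[/ ( id ) * num $]
Step 4: shift /. Stack=[T /] ptr=2 lookahead=( remaining=[( id ) * num $]
Step 5: shift (. Stack=[T / (] ptr=3 lookahead=id remaining=[id ) * num $]
Step 6: shift id. Stack=[T / ( id] ptr=4 lookahead=) remaining=[) * num $]
Step 7: reduce F->id. Stack=[T / ( F] ptr=4 lookahead=) remaining=[) * num $]
Step 8: reduce T->F. Stack=[T / ( T] ptr=4 lookahead=) remaining=[) * num $]
Step 9: reduce E->T. Stack=[T / ( E] ptr=4 lookahead=) remaining=[) * num $]

Answer: 4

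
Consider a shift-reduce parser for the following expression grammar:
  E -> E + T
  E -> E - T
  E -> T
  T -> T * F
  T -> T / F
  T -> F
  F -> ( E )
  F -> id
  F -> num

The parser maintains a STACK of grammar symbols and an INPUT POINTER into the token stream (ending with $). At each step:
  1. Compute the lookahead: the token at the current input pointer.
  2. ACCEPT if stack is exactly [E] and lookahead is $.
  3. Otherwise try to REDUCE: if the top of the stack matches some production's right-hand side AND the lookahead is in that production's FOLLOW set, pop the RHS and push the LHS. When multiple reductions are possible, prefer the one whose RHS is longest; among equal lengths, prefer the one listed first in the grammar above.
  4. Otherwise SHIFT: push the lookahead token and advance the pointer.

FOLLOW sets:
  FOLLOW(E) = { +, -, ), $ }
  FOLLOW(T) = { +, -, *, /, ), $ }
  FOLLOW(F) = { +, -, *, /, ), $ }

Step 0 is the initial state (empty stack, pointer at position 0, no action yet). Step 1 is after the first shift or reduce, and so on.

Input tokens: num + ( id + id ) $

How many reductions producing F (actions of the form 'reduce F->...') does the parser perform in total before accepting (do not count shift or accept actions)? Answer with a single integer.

Answer: 4

Derivation:
Step 1: shift num. Stack=[num] ptr=1 lookahead=+ remaining=[+ ( id + id ) $]
Step 2: reduce F->num. Stack=[F] ptr=1 lookahead=+ remaining=[+ ( id + id ) $]
Step 3: reduce T->F. Stack=[T] ptr=1 lookahead=+ remaining=[+ ( id + id ) $]
Step 4: reduce E->T. Stack=[E] ptr=1 lookahead=+ remaining=[+ ( id + id ) $]
Step 5: shift +. Stack=[E +] ptr=2 lookahead=( remaining=[( id + id ) $]
Step 6: shift (. Stack=[E + (] ptr=3 lookahead=id remaining=[id + id ) $]
Step 7: shift id. Stack=[E + ( id] ptr=4 lookahead=+ remaining=[+ id ) $]
Step 8: reduce F->id. Stack=[E + ( F] ptr=4 lookahead=+ remaining=[+ id ) $]
Step 9: reduce T->F. Stack=[E + ( T] ptr=4 lookahead=+ remaining=[+ id ) $]
Step 10: reduce E->T. Stack=[E + ( E] ptr=4 lookahead=+ remaining=[+ id ) $]
Step 11: shift +. Stack=[E + ( E +] ptr=5 lookahead=id remaining=[id ) $]
Step 12: shift id. Stack=[E + ( E + id] ptr=6 lookahead=) remaining=[) $]
Step 13: reduce F->id. Stack=[E + ( E + F] ptr=6 lookahead=) remaining=[) $]
Step 14: reduce T->F. Stack=[E + ( E + T] ptr=6 lookahead=) remaining=[) $]
Step 15: reduce E->E + T. Stack=[E + ( E] ptr=6 lookahead=) remaining=[) $]
Step 16: shift ). Stack=[E + ( E )] ptr=7 lookahead=$ remaining=[$]
Step 17: reduce F->( E ). Stack=[E + F] ptr=7 lookahead=$ remaining=[$]
Step 18: reduce T->F. Stack=[E + T] ptr=7 lookahead=$ remaining=[$]
Step 19: reduce E->E + T. Stack=[E] ptr=7 lookahead=$ remaining=[$]
Step 20: accept. Stack=[E] ptr=7 lookahead=$ remaining=[$]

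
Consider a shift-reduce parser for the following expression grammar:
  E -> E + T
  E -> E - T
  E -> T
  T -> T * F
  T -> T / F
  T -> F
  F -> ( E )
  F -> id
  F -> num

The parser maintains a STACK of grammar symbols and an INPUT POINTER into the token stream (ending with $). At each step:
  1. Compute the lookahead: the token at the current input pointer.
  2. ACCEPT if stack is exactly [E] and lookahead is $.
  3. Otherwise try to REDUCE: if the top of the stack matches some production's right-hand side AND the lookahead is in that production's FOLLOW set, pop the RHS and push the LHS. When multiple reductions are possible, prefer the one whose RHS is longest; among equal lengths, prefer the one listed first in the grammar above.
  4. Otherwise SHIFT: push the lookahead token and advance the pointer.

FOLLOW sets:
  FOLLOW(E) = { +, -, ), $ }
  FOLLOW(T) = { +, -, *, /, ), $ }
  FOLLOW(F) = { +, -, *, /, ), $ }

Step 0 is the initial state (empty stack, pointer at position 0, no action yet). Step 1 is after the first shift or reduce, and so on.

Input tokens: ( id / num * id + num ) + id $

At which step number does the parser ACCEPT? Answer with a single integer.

Answer: 28

Derivation:
Step 1: shift (. Stack=[(] ptr=1 lookahead=id remaining=[id / num * id + num ) + id $]
Step 2: shift id. Stack=[( id] ptr=2 lookahead=/ remaining=[/ num * id + num ) + id $]
Step 3: reduce F->id. Stack=[( F] ptr=2 lookahead=/ remaining=[/ num * id + num ) + id $]
Step 4: reduce T->F. Stack=[( T] ptr=2 lookahead=/ remaining=[/ num * id + num ) + id $]
Step 5: shift /. Stack=[( T /] ptr=3 lookahead=num remaining=[num * id + num ) + id $]
Step 6: shift num. Stack=[( T / num] ptr=4 lookahead=* remaining=[* id + num ) + id $]
Step 7: reduce F->num. Stack=[( T / F] ptr=4 lookahead=* remaining=[* id + num ) + id $]
Step 8: reduce T->T / F. Stack=[( T] ptr=4 lookahead=* remaining=[* id + num ) + id $]
Step 9: shift *. Stack=[( T *] ptr=5 lookahead=id remaining=[id + num ) + id $]
Step 10: shift id. Stack=[( T * id] ptr=6 lookahead=+ remaining=[+ num ) + id $]
Step 11: reduce F->id. Stack=[( T * F] ptr=6 lookahead=+ remaining=[+ num ) + id $]
Step 12: reduce T->T * F. Stack=[( T] ptr=6 lookahead=+ remaining=[+ num ) + id $]
Step 13: reduce E->T. Stack=[( E] ptr=6 lookahead=+ remaining=[+ num ) + id $]
Step 14: shift +. Stack=[( E +] ptr=7 lookahead=num remaining=[num ) + id $]
Step 15: shift num. Stack=[( E + num] ptr=8 lookahead=) remaining=[) + id $]
Step 16: reduce F->num. Stack=[( E + F] ptr=8 lookahead=) remaining=[) + id $]
Step 17: reduce T->F. Stack=[( E + T] ptr=8 lookahead=) remaining=[) + id $]
Step 18: reduce E->E + T. Stack=[( E] ptr=8 lookahead=) remaining=[) + id $]
Step 19: shift ). Stack=[( E )] ptr=9 lookahead=+ remaining=[+ id $]
Step 20: reduce F->( E ). Stack=[F] ptr=9 lookahead=+ remaining=[+ id $]
Step 21: reduce T->F. Stack=[T] ptr=9 lookahead=+ remaining=[+ id $]
Step 22: reduce E->T. Stack=[E] ptr=9 lookahead=+ remaining=[+ id $]
Step 23: shift +. Stack=[E +] ptr=10 lookahead=id remaining=[id $]
Step 24: shift id. Stack=[E + id] ptr=11 lookahead=$ remaining=[$]
Step 25: reduce F->id. Stack=[E + F] ptr=11 lookahead=$ remaining=[$]
Step 26: reduce T->F. Stack=[E + T] ptr=11 lookahead=$ remaining=[$]
Step 27: reduce E->E + T. Stack=[E] ptr=11 lookahead=$ remaining=[$]
Step 28: accept. Stack=[E] ptr=11 lookahead=$ remaining=[$]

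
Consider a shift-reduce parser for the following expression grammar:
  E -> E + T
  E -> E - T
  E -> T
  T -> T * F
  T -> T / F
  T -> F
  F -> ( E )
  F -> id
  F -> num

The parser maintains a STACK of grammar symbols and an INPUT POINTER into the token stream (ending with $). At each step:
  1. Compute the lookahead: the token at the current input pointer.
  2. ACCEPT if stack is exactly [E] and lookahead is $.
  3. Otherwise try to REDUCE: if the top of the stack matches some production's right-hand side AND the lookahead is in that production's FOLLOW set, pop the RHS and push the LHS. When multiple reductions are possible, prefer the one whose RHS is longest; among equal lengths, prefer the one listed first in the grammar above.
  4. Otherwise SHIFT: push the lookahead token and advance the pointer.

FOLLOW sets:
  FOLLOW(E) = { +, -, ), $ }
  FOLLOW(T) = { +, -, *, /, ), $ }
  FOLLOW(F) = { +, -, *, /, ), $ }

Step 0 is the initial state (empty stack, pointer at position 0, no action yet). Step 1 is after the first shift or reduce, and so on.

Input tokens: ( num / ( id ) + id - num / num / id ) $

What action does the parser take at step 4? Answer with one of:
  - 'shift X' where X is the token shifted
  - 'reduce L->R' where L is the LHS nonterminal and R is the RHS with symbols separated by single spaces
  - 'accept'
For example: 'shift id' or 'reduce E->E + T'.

Answer: reduce T->F

Derivation:
Step 1: shift (. Stack=[(] ptr=1 lookahead=num remaining=[num / ( id ) + id - num / num / id ) $]
Step 2: shift num. Stack=[( num] ptr=2 lookahead=/ remaining=[/ ( id ) + id - num / num / id ) $]
Step 3: reduce F->num. Stack=[( F] ptr=2 lookahead=/ remaining=[/ ( id ) + id - num / num / id ) $]
Step 4: reduce T->F. Stack=[( T] ptr=2 lookahead=/ remaining=[/ ( id ) + id - num / num / id ) $]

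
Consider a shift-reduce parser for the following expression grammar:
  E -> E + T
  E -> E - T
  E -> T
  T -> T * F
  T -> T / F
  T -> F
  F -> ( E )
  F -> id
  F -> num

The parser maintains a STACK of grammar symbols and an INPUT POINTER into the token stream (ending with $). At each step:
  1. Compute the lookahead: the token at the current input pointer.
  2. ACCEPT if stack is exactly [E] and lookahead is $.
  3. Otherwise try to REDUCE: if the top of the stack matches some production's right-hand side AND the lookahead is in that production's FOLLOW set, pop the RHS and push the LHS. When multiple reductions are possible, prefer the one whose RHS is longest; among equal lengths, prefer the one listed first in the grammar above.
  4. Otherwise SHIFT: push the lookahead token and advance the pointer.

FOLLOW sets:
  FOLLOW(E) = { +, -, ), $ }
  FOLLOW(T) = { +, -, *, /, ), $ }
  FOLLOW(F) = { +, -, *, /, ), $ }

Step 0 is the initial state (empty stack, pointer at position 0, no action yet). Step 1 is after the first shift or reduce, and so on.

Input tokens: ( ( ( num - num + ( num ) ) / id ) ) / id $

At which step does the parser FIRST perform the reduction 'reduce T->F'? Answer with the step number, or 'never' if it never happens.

Step 1: shift (. Stack=[(] ptr=1 lookahead=( remaining=[( ( num - num + ( num ) ) / id ) ) / id $]
Step 2: shift (. Stack=[( (] ptr=2 lookahead=( remaining=[( num - num + ( num ) ) / id ) ) / id $]
Step 3: shift (. Stack=[( ( (] ptr=3 lookahead=num remaining=[num - num + ( num ) ) / id ) ) / id $]
Step 4: shift num. Stack=[( ( ( num] ptr=4 lookahead=- remaining=[- num + ( num ) ) / id ) ) / id $]
Step 5: reduce F->num. Stack=[( ( ( F] ptr=4 lookahead=- remaining=[- num + ( num ) ) / id ) ) / id $]
Step 6: reduce T->F. Stack=[( ( ( T] ptr=4 lookahead=- remaining=[- num + ( num ) ) / id ) ) / id $]

Answer: 6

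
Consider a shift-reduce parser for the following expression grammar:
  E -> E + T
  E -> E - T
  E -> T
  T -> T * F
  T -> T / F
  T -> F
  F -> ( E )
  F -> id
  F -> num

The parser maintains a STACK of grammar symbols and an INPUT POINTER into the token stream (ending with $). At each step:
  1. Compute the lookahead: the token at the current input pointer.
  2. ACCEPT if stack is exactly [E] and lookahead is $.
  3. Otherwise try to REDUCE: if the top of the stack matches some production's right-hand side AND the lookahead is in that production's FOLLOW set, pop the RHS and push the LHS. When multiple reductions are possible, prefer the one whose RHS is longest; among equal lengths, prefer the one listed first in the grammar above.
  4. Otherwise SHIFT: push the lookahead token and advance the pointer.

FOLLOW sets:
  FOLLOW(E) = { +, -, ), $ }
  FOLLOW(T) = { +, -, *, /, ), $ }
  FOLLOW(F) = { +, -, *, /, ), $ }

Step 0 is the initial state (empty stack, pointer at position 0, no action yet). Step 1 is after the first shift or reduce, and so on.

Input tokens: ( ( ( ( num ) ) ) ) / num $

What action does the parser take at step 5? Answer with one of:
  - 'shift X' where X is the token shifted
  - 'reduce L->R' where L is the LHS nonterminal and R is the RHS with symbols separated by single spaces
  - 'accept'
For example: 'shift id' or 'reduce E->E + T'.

Step 1: shift (. Stack=[(] ptr=1 lookahead=( remaining=[( ( ( num ) ) ) ) / num $]
Step 2: shift (. Stack=[( (] ptr=2 lookahead=( remaining=[( ( num ) ) ) ) / num $]
Step 3: shift (. Stack=[( ( (] ptr=3 lookahead=( remaining=[( num ) ) ) ) / num $]
Step 4: shift (. Stack=[( ( ( (] ptr=4 lookahead=num remaining=[num ) ) ) ) / num $]
Step 5: shift num. Stack=[( ( ( ( num] ptr=5 lookahead=) remaining=[) ) ) ) / num $]

Answer: shift num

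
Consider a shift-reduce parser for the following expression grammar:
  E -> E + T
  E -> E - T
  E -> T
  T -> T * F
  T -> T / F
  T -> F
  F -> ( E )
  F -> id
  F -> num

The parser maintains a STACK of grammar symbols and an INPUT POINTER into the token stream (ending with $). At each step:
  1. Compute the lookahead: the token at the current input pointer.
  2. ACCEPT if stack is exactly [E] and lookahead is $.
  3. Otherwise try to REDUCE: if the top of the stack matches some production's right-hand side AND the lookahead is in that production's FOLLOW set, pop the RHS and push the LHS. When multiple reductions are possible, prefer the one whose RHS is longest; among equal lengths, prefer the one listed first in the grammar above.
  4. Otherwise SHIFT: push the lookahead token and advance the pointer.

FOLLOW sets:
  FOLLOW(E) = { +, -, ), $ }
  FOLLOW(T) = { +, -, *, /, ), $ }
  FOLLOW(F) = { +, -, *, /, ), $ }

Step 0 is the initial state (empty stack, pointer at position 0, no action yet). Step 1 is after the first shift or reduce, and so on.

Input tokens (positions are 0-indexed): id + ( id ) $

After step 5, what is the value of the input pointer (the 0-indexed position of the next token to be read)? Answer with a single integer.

Answer: 2

Derivation:
Step 1: shift id. Stack=[id] ptr=1 lookahead=+ remaining=[+ ( id ) $]
Step 2: reduce F->id. Stack=[F] ptr=1 lookahead=+ remaining=[+ ( id ) $]
Step 3: reduce T->F. Stack=[T] ptr=1 lookahead=+ remaining=[+ ( id ) $]
Step 4: reduce E->T. Stack=[E] ptr=1 lookahead=+ remaining=[+ ( id ) $]
Step 5: shift +. Stack=[E +] ptr=2 lookahead=( remaining=[( id ) $]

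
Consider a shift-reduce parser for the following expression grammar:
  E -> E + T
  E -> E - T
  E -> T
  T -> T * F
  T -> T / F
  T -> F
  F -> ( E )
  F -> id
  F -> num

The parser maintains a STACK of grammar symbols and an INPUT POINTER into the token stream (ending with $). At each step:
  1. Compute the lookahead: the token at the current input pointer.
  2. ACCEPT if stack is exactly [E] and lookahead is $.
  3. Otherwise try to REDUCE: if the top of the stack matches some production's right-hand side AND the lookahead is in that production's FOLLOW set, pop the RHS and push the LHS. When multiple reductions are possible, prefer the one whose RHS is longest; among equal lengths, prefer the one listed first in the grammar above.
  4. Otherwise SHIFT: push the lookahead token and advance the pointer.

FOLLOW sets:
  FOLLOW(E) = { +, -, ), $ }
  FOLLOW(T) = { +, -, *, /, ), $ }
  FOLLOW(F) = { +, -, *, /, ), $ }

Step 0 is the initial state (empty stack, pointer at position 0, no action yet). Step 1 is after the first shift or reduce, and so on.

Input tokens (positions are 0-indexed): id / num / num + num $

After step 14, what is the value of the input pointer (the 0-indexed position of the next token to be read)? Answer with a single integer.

Step 1: shift id. Stack=[id] ptr=1 lookahead=/ remaining=[/ num / num + num $]
Step 2: reduce F->id. Stack=[F] ptr=1 lookahead=/ remaining=[/ num / num + num $]
Step 3: reduce T->F. Stack=[T] ptr=1 lookahead=/ remaining=[/ num / num + num $]
Step 4: shift /. Stack=[T /] ptr=2 lookahead=num remaining=[num / num + num $]
Step 5: shift num. Stack=[T / num] ptr=3 lookahead=/ remaining=[/ num + num $]
Step 6: reduce F->num. Stack=[T / F] ptr=3 lookahead=/ remaining=[/ num + num $]
Step 7: reduce T->T / F. Stack=[T] ptr=3 lookahead=/ remaining=[/ num + num $]
Step 8: shift /. Stack=[T /] ptr=4 lookahead=num remaining=[num + num $]
Step 9: shift num. Stack=[T / num] ptr=5 lookahead=+ remaining=[+ num $]
Step 10: reduce F->num. Stack=[T / F] ptr=5 lookahead=+ remaining=[+ num $]
Step 11: reduce T->T / F. Stack=[T] ptr=5 lookahead=+ remaining=[+ num $]
Step 12: reduce E->T. Stack=[E] ptr=5 lookahead=+ remaining=[+ num $]
Step 13: shift +. Stack=[E +] ptr=6 lookahead=num remaining=[num $]
Step 14: shift num. Stack=[E + num] ptr=7 lookahead=$ remaining=[$]

Answer: 7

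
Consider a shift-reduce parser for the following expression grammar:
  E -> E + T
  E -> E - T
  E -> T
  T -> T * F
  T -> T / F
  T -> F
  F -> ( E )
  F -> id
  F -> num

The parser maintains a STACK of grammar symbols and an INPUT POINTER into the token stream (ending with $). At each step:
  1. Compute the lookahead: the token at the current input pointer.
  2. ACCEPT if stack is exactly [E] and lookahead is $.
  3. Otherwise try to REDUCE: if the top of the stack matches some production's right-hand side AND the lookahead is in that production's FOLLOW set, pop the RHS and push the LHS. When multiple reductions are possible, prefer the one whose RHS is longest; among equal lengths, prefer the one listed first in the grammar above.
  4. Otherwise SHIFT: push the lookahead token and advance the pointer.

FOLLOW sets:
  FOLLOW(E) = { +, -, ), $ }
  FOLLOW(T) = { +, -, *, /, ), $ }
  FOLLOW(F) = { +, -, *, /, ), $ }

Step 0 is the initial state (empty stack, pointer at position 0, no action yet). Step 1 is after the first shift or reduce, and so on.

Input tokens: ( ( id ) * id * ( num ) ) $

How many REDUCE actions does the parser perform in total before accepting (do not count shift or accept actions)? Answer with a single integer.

Step 1: shift (. Stack=[(] ptr=1 lookahead=( remaining=[( id ) * id * ( num ) ) $]
Step 2: shift (. Stack=[( (] ptr=2 lookahead=id remaining=[id ) * id * ( num ) ) $]
Step 3: shift id. Stack=[( ( id] ptr=3 lookahead=) remaining=[) * id * ( num ) ) $]
Step 4: reduce F->id. Stack=[( ( F] ptr=3 lookahead=) remaining=[) * id * ( num ) ) $]
Step 5: reduce T->F. Stack=[( ( T] ptr=3 lookahead=) remaining=[) * id * ( num ) ) $]
Step 6: reduce E->T. Stack=[( ( E] ptr=3 lookahead=) remaining=[) * id * ( num ) ) $]
Step 7: shift ). Stack=[( ( E )] ptr=4 lookahead=* remaining=[* id * ( num ) ) $]
Step 8: reduce F->( E ). Stack=[( F] ptr=4 lookahead=* remaining=[* id * ( num ) ) $]
Step 9: reduce T->F. Stack=[( T] ptr=4 lookahead=* remaining=[* id * ( num ) ) $]
Step 10: shift *. Stack=[( T *] ptr=5 lookahead=id remaining=[id * ( num ) ) $]
Step 11: shift id. Stack=[( T * id] ptr=6 lookahead=* remaining=[* ( num ) ) $]
Step 12: reduce F->id. Stack=[( T * F] ptr=6 lookahead=* remaining=[* ( num ) ) $]
Step 13: reduce T->T * F. Stack=[( T] ptr=6 lookahead=* remaining=[* ( num ) ) $]
Step 14: shift *. Stack=[( T *] ptr=7 lookahead=( remaining=[( num ) ) $]
Step 15: shift (. Stack=[( T * (] ptr=8 lookahead=num remaining=[num ) ) $]
Step 16: shift num. Stack=[( T * ( num] ptr=9 lookahead=) remaining=[) ) $]
Step 17: reduce F->num. Stack=[( T * ( F] ptr=9 lookahead=) remaining=[) ) $]
Step 18: reduce T->F. Stack=[( T * ( T] ptr=9 lookahead=) remaining=[) ) $]
Step 19: reduce E->T. Stack=[( T * ( E] ptr=9 lookahead=) remaining=[) ) $]
Step 20: shift ). Stack=[( T * ( E )] ptr=10 lookahead=) remaining=[) $]
Step 21: reduce F->( E ). Stack=[( T * F] ptr=10 lookahead=) remaining=[) $]
Step 22: reduce T->T * F. Stack=[( T] ptr=10 lookahead=) remaining=[) $]
Step 23: reduce E->T. Stack=[( E] ptr=10 lookahead=) remaining=[) $]
Step 24: shift ). Stack=[( E )] ptr=11 lookahead=$ remaining=[$]
Step 25: reduce F->( E ). Stack=[F] ptr=11 lookahead=$ remaining=[$]
Step 26: reduce T->F. Stack=[T] ptr=11 lookahead=$ remaining=[$]
Step 27: reduce E->T. Stack=[E] ptr=11 lookahead=$ remaining=[$]
Step 28: accept. Stack=[E] ptr=11 lookahead=$ remaining=[$]

Answer: 16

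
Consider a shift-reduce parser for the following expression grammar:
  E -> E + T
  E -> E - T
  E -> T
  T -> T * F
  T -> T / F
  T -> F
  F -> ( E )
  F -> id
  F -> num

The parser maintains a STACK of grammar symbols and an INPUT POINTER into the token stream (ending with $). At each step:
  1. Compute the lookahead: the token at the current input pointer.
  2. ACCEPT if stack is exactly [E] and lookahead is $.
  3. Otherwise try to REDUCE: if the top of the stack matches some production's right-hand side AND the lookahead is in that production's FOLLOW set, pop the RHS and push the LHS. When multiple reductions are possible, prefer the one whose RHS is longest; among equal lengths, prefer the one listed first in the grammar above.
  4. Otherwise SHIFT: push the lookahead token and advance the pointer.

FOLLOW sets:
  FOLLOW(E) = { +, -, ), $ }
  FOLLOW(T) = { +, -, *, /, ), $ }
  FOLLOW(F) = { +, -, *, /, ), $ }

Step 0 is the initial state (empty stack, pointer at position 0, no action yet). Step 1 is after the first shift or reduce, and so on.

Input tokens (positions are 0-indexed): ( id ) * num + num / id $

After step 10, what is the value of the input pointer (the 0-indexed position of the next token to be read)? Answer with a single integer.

Step 1: shift (. Stack=[(] ptr=1 lookahead=id remaining=[id ) * num + num / id $]
Step 2: shift id. Stack=[( id] ptr=2 lookahead=) remaining=[) * num + num / id $]
Step 3: reduce F->id. Stack=[( F] ptr=2 lookahead=) remaining=[) * num + num / id $]
Step 4: reduce T->F. Stack=[( T] ptr=2 lookahead=) remaining=[) * num + num / id $]
Step 5: reduce E->T. Stack=[( E] ptr=2 lookahead=) remaining=[) * num + num / id $]
Step 6: shift ). Stack=[( E )] ptr=3 lookahead=* remaining=[* num + num / id $]
Step 7: reduce F->( E ). Stack=[F] ptr=3 lookahead=* remaining=[* num + num / id $]
Step 8: reduce T->F. Stack=[T] ptr=3 lookahead=* remaining=[* num + num / id $]
Step 9: shift *. Stack=[T *] ptr=4 lookahead=num remaining=[num + num / id $]
Step 10: shift num. Stack=[T * num] ptr=5 lookahead=+ remaining=[+ num / id $]

Answer: 5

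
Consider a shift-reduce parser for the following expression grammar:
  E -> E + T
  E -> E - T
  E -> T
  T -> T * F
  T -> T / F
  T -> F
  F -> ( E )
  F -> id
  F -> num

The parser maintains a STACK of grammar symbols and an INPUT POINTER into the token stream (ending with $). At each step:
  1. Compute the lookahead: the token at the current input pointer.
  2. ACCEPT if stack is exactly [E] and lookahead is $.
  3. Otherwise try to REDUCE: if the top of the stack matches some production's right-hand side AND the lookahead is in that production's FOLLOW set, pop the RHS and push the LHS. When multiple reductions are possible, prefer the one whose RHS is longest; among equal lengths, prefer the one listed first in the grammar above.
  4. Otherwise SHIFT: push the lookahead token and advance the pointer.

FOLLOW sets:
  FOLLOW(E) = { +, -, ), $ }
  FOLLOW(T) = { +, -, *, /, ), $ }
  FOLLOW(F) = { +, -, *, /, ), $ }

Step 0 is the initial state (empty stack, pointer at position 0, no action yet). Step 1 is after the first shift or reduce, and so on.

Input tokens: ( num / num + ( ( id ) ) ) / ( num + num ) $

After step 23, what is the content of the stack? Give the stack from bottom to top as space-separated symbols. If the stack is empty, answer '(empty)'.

Answer: ( E + T

Derivation:
Step 1: shift (. Stack=[(] ptr=1 lookahead=num remaining=[num / num + ( ( id ) ) ) / ( num + num ) $]
Step 2: shift num. Stack=[( num] ptr=2 lookahead=/ remaining=[/ num + ( ( id ) ) ) / ( num + num ) $]
Step 3: reduce F->num. Stack=[( F] ptr=2 lookahead=/ remaining=[/ num + ( ( id ) ) ) / ( num + num ) $]
Step 4: reduce T->F. Stack=[( T] ptr=2 lookahead=/ remaining=[/ num + ( ( id ) ) ) / ( num + num ) $]
Step 5: shift /. Stack=[( T /] ptr=3 lookahead=num remaining=[num + ( ( id ) ) ) / ( num + num ) $]
Step 6: shift num. Stack=[( T / num] ptr=4 lookahead=+ remaining=[+ ( ( id ) ) ) / ( num + num ) $]
Step 7: reduce F->num. Stack=[( T / F] ptr=4 lookahead=+ remaining=[+ ( ( id ) ) ) / ( num + num ) $]
Step 8: reduce T->T / F. Stack=[( T] ptr=4 lookahead=+ remaining=[+ ( ( id ) ) ) / ( num + num ) $]
Step 9: reduce E->T. Stack=[( E] ptr=4 lookahead=+ remaining=[+ ( ( id ) ) ) / ( num + num ) $]
Step 10: shift +. Stack=[( E +] ptr=5 lookahead=( remaining=[( ( id ) ) ) / ( num + num ) $]
Step 11: shift (. Stack=[( E + (] ptr=6 lookahead=( remaining=[( id ) ) ) / ( num + num ) $]
Step 12: shift (. Stack=[( E + ( (] ptr=7 lookahead=id remaining=[id ) ) ) / ( num + num ) $]
Step 13: shift id. Stack=[( E + ( ( id] ptr=8 lookahead=) remaining=[) ) ) / ( num + num ) $]
Step 14: reduce F->id. Stack=[( E + ( ( F] ptr=8 lookahead=) remaining=[) ) ) / ( num + num ) $]
Step 15: reduce T->F. Stack=[( E + ( ( T] ptr=8 lookahead=) remaining=[) ) ) / ( num + num ) $]
Step 16: reduce E->T. Stack=[( E + ( ( E] ptr=8 lookahead=) remaining=[) ) ) / ( num + num ) $]
Step 17: shift ). Stack=[( E + ( ( E )] ptr=9 lookahead=) remaining=[) ) / ( num + num ) $]
Step 18: reduce F->( E ). Stack=[( E + ( F] ptr=9 lookahead=) remaining=[) ) / ( num + num ) $]
Step 19: reduce T->F. Stack=[( E + ( T] ptr=9 lookahead=) remaining=[) ) / ( num + num ) $]
Step 20: reduce E->T. Stack=[( E + ( E] ptr=9 lookahead=) remaining=[) ) / ( num + num ) $]
Step 21: shift ). Stack=[( E + ( E )] ptr=10 lookahead=) remaining=[) / ( num + num ) $]
Step 22: reduce F->( E ). Stack=[( E + F] ptr=10 lookahead=) remaining=[) / ( num + num ) $]
Step 23: reduce T->F. Stack=[( E + T] ptr=10 lookahead=) remaining=[) / ( num + num ) $]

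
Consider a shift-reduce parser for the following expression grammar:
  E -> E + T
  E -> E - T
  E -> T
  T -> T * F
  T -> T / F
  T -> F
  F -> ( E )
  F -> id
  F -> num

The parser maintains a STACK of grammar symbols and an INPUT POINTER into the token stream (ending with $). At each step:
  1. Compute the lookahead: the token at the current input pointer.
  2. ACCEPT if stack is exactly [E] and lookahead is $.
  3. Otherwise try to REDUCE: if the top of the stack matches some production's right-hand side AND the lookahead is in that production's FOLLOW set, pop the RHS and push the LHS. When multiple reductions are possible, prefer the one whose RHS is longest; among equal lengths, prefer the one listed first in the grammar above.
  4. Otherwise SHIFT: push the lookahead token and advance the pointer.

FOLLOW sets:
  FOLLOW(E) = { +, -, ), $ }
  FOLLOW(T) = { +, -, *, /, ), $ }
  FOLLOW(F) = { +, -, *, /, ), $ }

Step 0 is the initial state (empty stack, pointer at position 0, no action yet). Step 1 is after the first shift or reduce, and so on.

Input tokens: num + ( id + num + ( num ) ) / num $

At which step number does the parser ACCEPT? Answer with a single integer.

Answer: 34

Derivation:
Step 1: shift num. Stack=[num] ptr=1 lookahead=+ remaining=[+ ( id + num + ( num ) ) / num $]
Step 2: reduce F->num. Stack=[F] ptr=1 lookahead=+ remaining=[+ ( id + num + ( num ) ) / num $]
Step 3: reduce T->F. Stack=[T] ptr=1 lookahead=+ remaining=[+ ( id + num + ( num ) ) / num $]
Step 4: reduce E->T. Stack=[E] ptr=1 lookahead=+ remaining=[+ ( id + num + ( num ) ) / num $]
Step 5: shift +. Stack=[E +] ptr=2 lookahead=( remaining=[( id + num + ( num ) ) / num $]
Step 6: shift (. Stack=[E + (] ptr=3 lookahead=id remaining=[id + num + ( num ) ) / num $]
Step 7: shift id. Stack=[E + ( id] ptr=4 lookahead=+ remaining=[+ num + ( num ) ) / num $]
Step 8: reduce F->id. Stack=[E + ( F] ptr=4 lookahead=+ remaining=[+ num + ( num ) ) / num $]
Step 9: reduce T->F. Stack=[E + ( T] ptr=4 lookahead=+ remaining=[+ num + ( num ) ) / num $]
Step 10: reduce E->T. Stack=[E + ( E] ptr=4 lookahead=+ remaining=[+ num + ( num ) ) / num $]
Step 11: shift +. Stack=[E + ( E +] ptr=5 lookahead=num remaining=[num + ( num ) ) / num $]
Step 12: shift num. Stack=[E + ( E + num] ptr=6 lookahead=+ remaining=[+ ( num ) ) / num $]
Step 13: reduce F->num. Stack=[E + ( E + F] ptr=6 lookahead=+ remaining=[+ ( num ) ) / num $]
Step 14: reduce T->F. Stack=[E + ( E + T] ptr=6 lookahead=+ remaining=[+ ( num ) ) / num $]
Step 15: reduce E->E + T. Stack=[E + ( E] ptr=6 lookahead=+ remaining=[+ ( num ) ) / num $]
Step 16: shift +. Stack=[E + ( E +] ptr=7 lookahead=( remaining=[( num ) ) / num $]
Step 17: shift (. Stack=[E + ( E + (] ptr=8 lookahead=num remaining=[num ) ) / num $]
Step 18: shift num. Stack=[E + ( E + ( num] ptr=9 lookahead=) remaining=[) ) / num $]
Step 19: reduce F->num. Stack=[E + ( E + ( F] ptr=9 lookahead=) remaining=[) ) / num $]
Step 20: reduce T->F. Stack=[E + ( E + ( T] ptr=9 lookahead=) remaining=[) ) / num $]
Step 21: reduce E->T. Stack=[E + ( E + ( E] ptr=9 lookahead=) remaining=[) ) / num $]
Step 22: shift ). Stack=[E + ( E + ( E )] ptr=10 lookahead=) remaining=[) / num $]
Step 23: reduce F->( E ). Stack=[E + ( E + F] ptr=10 lookahead=) remaining=[) / num $]
Step 24: reduce T->F. Stack=[E + ( E + T] ptr=10 lookahead=) remaining=[) / num $]
Step 25: reduce E->E + T. Stack=[E + ( E] ptr=10 lookahead=) remaining=[) / num $]
Step 26: shift ). Stack=[E + ( E )] ptr=11 lookahead=/ remaining=[/ num $]
Step 27: reduce F->( E ). Stack=[E + F] ptr=11 lookahead=/ remaining=[/ num $]
Step 28: reduce T->F. Stack=[E + T] ptr=11 lookahead=/ remaining=[/ num $]
Step 29: shift /. Stack=[E + T /] ptr=12 lookahead=num remaining=[num $]
Step 30: shift num. Stack=[E + T / num] ptr=13 lookahead=$ remaining=[$]
Step 31: reduce F->num. Stack=[E + T / F] ptr=13 lookahead=$ remaining=[$]
Step 32: reduce T->T / F. Stack=[E + T] ptr=13 lookahead=$ remaining=[$]
Step 33: reduce E->E + T. Stack=[E] ptr=13 lookahead=$ remaining=[$]
Step 34: accept. Stack=[E] ptr=13 lookahead=$ remaining=[$]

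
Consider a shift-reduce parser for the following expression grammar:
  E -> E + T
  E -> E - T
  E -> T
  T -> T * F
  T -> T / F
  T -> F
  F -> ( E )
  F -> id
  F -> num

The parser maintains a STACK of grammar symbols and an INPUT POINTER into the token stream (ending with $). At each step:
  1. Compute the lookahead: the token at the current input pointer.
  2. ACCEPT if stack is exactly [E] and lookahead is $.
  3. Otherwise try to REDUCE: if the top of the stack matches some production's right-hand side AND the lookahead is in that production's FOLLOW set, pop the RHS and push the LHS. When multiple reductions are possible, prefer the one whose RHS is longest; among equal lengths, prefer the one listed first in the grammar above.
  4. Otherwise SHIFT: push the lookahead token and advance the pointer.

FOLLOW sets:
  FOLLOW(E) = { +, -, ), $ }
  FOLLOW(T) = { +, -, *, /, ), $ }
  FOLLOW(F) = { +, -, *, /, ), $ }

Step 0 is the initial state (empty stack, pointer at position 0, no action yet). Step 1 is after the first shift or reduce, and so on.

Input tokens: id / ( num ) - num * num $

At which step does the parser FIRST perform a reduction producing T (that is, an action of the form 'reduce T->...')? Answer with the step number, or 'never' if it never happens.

Answer: 3

Derivation:
Step 1: shift id. Stack=[id] ptr=1 lookahead=/ remaining=[/ ( num ) - num * num $]
Step 2: reduce F->id. Stack=[F] ptr=1 lookahead=/ remaining=[/ ( num ) - num * num $]
Step 3: reduce T->F. Stack=[T] ptr=1 lookahead=/ remaining=[/ ( num ) - num * num $]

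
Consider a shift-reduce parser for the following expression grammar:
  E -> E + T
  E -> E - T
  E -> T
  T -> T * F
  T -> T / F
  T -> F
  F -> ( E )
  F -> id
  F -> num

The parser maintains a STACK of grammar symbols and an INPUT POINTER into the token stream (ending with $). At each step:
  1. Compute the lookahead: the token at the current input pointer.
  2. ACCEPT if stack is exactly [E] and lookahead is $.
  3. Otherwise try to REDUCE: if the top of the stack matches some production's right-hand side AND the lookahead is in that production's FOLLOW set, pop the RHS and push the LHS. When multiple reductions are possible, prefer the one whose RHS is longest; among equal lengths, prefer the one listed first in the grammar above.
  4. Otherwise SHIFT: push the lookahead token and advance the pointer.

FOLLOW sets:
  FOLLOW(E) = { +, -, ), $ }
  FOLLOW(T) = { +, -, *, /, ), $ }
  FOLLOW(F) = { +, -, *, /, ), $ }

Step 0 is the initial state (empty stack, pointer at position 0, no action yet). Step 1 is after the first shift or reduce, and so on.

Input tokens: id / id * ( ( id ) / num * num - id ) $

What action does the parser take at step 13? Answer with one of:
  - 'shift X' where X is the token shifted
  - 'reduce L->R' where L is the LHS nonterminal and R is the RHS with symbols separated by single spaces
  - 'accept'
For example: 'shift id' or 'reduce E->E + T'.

Answer: reduce T->F

Derivation:
Step 1: shift id. Stack=[id] ptr=1 lookahead=/ remaining=[/ id * ( ( id ) / num * num - id ) $]
Step 2: reduce F->id. Stack=[F] ptr=1 lookahead=/ remaining=[/ id * ( ( id ) / num * num - id ) $]
Step 3: reduce T->F. Stack=[T] ptr=1 lookahead=/ remaining=[/ id * ( ( id ) / num * num - id ) $]
Step 4: shift /. Stack=[T /] ptr=2 lookahead=id remaining=[id * ( ( id ) / num * num - id ) $]
Step 5: shift id. Stack=[T / id] ptr=3 lookahead=* remaining=[* ( ( id ) / num * num - id ) $]
Step 6: reduce F->id. Stack=[T / F] ptr=3 lookahead=* remaining=[* ( ( id ) / num * num - id ) $]
Step 7: reduce T->T / F. Stack=[T] ptr=3 lookahead=* remaining=[* ( ( id ) / num * num - id ) $]
Step 8: shift *. Stack=[T *] ptr=4 lookahead=( remaining=[( ( id ) / num * num - id ) $]
Step 9: shift (. Stack=[T * (] ptr=5 lookahead=( remaining=[( id ) / num * num - id ) $]
Step 10: shift (. Stack=[T * ( (] ptr=6 lookahead=id remaining=[id ) / num * num - id ) $]
Step 11: shift id. Stack=[T * ( ( id] ptr=7 lookahead=) remaining=[) / num * num - id ) $]
Step 12: reduce F->id. Stack=[T * ( ( F] ptr=7 lookahead=) remaining=[) / num * num - id ) $]
Step 13: reduce T->F. Stack=[T * ( ( T] ptr=7 lookahead=) remaining=[) / num * num - id ) $]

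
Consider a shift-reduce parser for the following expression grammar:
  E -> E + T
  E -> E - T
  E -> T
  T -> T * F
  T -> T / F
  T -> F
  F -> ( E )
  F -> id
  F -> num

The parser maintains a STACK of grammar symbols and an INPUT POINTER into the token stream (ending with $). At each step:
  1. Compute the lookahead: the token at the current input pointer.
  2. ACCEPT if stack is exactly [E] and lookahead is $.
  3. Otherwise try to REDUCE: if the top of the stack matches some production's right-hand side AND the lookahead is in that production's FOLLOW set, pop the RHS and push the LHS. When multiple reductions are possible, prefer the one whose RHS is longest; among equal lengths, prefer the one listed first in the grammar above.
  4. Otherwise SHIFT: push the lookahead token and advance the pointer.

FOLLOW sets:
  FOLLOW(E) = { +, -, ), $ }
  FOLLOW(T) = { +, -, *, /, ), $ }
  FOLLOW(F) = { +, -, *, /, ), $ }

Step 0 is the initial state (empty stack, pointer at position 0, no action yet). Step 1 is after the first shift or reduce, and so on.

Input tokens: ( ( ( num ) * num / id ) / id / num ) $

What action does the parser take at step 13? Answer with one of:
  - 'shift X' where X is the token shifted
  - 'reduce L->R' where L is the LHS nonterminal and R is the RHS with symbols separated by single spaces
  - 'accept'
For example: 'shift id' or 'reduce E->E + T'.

Step 1: shift (. Stack=[(] ptr=1 lookahead=( remaining=[( ( num ) * num / id ) / id / num ) $]
Step 2: shift (. Stack=[( (] ptr=2 lookahead=( remaining=[( num ) * num / id ) / id / num ) $]
Step 3: shift (. Stack=[( ( (] ptr=3 lookahead=num remaining=[num ) * num / id ) / id / num ) $]
Step 4: shift num. Stack=[( ( ( num] ptr=4 lookahead=) remaining=[) * num / id ) / id / num ) $]
Step 5: reduce F->num. Stack=[( ( ( F] ptr=4 lookahead=) remaining=[) * num / id ) / id / num ) $]
Step 6: reduce T->F. Stack=[( ( ( T] ptr=4 lookahead=) remaining=[) * num / id ) / id / num ) $]
Step 7: reduce E->T. Stack=[( ( ( E] ptr=4 lookahead=) remaining=[) * num / id ) / id / num ) $]
Step 8: shift ). Stack=[( ( ( E )] ptr=5 lookahead=* remaining=[* num / id ) / id / num ) $]
Step 9: reduce F->( E ). Stack=[( ( F] ptr=5 lookahead=* remaining=[* num / id ) / id / num ) $]
Step 10: reduce T->F. Stack=[( ( T] ptr=5 lookahead=* remaining=[* num / id ) / id / num ) $]
Step 11: shift *. Stack=[( ( T *] ptr=6 lookahead=num remaining=[num / id ) / id / num ) $]
Step 12: shift num. Stack=[( ( T * num] ptr=7 lookahead=/ remaining=[/ id ) / id / num ) $]
Step 13: reduce F->num. Stack=[( ( T * F] ptr=7 lookahead=/ remaining=[/ id ) / id / num ) $]

Answer: reduce F->num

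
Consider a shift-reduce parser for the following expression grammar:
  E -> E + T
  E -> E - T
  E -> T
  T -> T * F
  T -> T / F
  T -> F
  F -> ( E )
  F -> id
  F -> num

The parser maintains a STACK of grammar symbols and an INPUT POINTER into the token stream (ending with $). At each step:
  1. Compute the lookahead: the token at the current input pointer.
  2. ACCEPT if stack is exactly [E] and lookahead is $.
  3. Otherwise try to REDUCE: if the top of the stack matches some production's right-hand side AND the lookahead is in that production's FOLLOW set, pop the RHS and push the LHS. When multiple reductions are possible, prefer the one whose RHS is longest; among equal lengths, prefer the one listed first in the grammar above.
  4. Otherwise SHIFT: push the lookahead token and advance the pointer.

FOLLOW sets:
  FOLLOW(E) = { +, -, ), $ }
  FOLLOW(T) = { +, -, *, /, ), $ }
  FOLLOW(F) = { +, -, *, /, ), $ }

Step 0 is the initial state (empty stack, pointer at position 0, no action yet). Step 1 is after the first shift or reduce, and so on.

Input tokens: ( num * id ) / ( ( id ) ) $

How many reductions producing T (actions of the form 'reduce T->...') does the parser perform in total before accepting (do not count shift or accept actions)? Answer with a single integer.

Step 1: shift (. Stack=[(] ptr=1 lookahead=num remaining=[num * id ) / ( ( id ) ) $]
Step 2: shift num. Stack=[( num] ptr=2 lookahead=* remaining=[* id ) / ( ( id ) ) $]
Step 3: reduce F->num. Stack=[( F] ptr=2 lookahead=* remaining=[* id ) / ( ( id ) ) $]
Step 4: reduce T->F. Stack=[( T] ptr=2 lookahead=* remaining=[* id ) / ( ( id ) ) $]
Step 5: shift *. Stack=[( T *] ptr=3 lookahead=id remaining=[id ) / ( ( id ) ) $]
Step 6: shift id. Stack=[( T * id] ptr=4 lookahead=) remaining=[) / ( ( id ) ) $]
Step 7: reduce F->id. Stack=[( T * F] ptr=4 lookahead=) remaining=[) / ( ( id ) ) $]
Step 8: reduce T->T * F. Stack=[( T] ptr=4 lookahead=) remaining=[) / ( ( id ) ) $]
Step 9: reduce E->T. Stack=[( E] ptr=4 lookahead=) remaining=[) / ( ( id ) ) $]
Step 10: shift ). Stack=[( E )] ptr=5 lookahead=/ remaining=[/ ( ( id ) ) $]
Step 11: reduce F->( E ). Stack=[F] ptr=5 lookahead=/ remaining=[/ ( ( id ) ) $]
Step 12: reduce T->F. Stack=[T] ptr=5 lookahead=/ remaining=[/ ( ( id ) ) $]
Step 13: shift /. Stack=[T /] ptr=6 lookahead=( remaining=[( ( id ) ) $]
Step 14: shift (. Stack=[T / (] ptr=7 lookahead=( remaining=[( id ) ) $]
Step 15: shift (. Stack=[T / ( (] ptr=8 lookahead=id remaining=[id ) ) $]
Step 16: shift id. Stack=[T / ( ( id] ptr=9 lookahead=) remaining=[) ) $]
Step 17: reduce F->id. Stack=[T / ( ( F] ptr=9 lookahead=) remaining=[) ) $]
Step 18: reduce T->F. Stack=[T / ( ( T] ptr=9 lookahead=) remaining=[) ) $]
Step 19: reduce E->T. Stack=[T / ( ( E] ptr=9 lookahead=) remaining=[) ) $]
Step 20: shift ). Stack=[T / ( ( E )] ptr=10 lookahead=) remaining=[) $]
Step 21: reduce F->( E ). Stack=[T / ( F] ptr=10 lookahead=) remaining=[) $]
Step 22: reduce T->F. Stack=[T / ( T] ptr=10 lookahead=) remaining=[) $]
Step 23: reduce E->T. Stack=[T / ( E] ptr=10 lookahead=) remaining=[) $]
Step 24: shift ). Stack=[T / ( E )] ptr=11 lookahead=$ remaining=[$]
Step 25: reduce F->( E ). Stack=[T / F] ptr=11 lookahead=$ remaining=[$]
Step 26: reduce T->T / F. Stack=[T] ptr=11 lookahead=$ remaining=[$]
Step 27: reduce E->T. Stack=[E] ptr=11 lookahead=$ remaining=[$]
Step 28: accept. Stack=[E] ptr=11 lookahead=$ remaining=[$]

Answer: 6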